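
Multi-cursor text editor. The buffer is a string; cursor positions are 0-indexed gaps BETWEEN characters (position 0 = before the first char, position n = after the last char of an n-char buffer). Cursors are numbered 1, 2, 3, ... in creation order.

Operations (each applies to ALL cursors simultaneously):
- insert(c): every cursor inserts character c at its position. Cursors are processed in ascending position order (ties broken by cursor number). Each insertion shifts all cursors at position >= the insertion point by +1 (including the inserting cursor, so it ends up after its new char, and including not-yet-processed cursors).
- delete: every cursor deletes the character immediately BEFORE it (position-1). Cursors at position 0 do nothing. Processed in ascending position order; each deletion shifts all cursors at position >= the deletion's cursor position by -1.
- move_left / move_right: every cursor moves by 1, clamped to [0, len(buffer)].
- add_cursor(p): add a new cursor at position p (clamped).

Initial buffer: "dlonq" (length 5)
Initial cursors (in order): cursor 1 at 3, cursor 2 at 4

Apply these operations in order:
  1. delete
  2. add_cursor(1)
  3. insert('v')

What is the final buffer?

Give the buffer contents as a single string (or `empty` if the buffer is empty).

Answer: dvlvvq

Derivation:
After op 1 (delete): buffer="dlq" (len 3), cursors c1@2 c2@2, authorship ...
After op 2 (add_cursor(1)): buffer="dlq" (len 3), cursors c3@1 c1@2 c2@2, authorship ...
After op 3 (insert('v')): buffer="dvlvvq" (len 6), cursors c3@2 c1@5 c2@5, authorship .3.12.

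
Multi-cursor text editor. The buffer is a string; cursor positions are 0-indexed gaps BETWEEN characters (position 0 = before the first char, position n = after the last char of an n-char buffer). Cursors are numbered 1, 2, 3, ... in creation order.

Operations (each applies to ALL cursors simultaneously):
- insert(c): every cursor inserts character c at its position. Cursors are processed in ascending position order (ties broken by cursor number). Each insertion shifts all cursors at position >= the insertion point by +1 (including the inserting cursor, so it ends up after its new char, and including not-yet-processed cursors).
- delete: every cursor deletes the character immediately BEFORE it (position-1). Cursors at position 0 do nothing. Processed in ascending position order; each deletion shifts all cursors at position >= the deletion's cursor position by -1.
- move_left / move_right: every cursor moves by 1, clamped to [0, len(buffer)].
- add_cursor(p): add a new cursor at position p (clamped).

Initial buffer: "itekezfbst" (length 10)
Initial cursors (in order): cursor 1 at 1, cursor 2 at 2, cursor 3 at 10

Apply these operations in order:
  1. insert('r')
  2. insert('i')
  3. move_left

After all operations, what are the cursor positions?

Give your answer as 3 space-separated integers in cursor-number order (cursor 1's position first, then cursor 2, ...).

After op 1 (insert('r')): buffer="irtrekezfbstr" (len 13), cursors c1@2 c2@4 c3@13, authorship .1.2........3
After op 2 (insert('i')): buffer="iritriekezfbstri" (len 16), cursors c1@3 c2@6 c3@16, authorship .11.22........33
After op 3 (move_left): buffer="iritriekezfbstri" (len 16), cursors c1@2 c2@5 c3@15, authorship .11.22........33

Answer: 2 5 15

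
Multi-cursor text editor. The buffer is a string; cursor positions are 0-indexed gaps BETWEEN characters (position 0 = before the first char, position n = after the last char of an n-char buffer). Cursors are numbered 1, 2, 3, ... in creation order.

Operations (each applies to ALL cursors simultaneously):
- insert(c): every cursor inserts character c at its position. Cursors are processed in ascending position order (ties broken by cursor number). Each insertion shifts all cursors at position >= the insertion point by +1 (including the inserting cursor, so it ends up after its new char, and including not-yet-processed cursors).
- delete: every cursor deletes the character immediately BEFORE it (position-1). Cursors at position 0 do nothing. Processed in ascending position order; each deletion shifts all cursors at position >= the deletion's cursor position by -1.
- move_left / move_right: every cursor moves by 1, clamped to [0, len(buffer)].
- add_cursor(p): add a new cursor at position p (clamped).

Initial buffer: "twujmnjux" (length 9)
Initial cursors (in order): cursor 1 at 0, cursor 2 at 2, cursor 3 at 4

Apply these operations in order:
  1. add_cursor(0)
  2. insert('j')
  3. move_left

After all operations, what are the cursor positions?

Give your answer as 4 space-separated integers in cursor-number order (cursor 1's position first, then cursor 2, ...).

Answer: 1 4 7 1

Derivation:
After op 1 (add_cursor(0)): buffer="twujmnjux" (len 9), cursors c1@0 c4@0 c2@2 c3@4, authorship .........
After op 2 (insert('j')): buffer="jjtwjujjmnjux" (len 13), cursors c1@2 c4@2 c2@5 c3@8, authorship 14..2..3.....
After op 3 (move_left): buffer="jjtwjujjmnjux" (len 13), cursors c1@1 c4@1 c2@4 c3@7, authorship 14..2..3.....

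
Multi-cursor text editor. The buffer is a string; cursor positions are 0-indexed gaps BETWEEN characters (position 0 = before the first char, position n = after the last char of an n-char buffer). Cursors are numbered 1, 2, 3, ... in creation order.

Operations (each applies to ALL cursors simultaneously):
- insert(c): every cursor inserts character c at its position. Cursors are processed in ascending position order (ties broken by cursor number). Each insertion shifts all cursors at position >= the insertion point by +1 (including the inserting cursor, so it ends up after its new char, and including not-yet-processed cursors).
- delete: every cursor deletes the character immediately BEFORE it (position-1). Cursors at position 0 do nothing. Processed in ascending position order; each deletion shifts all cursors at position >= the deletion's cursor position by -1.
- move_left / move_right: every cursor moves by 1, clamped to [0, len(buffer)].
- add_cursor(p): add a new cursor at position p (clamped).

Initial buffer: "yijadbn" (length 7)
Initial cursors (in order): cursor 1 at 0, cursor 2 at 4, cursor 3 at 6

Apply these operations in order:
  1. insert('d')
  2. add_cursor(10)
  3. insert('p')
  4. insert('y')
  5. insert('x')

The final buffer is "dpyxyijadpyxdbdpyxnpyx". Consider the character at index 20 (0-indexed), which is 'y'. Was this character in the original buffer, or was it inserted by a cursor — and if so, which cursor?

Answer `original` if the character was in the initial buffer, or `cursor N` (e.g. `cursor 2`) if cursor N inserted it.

Answer: cursor 4

Derivation:
After op 1 (insert('d')): buffer="dyijaddbdn" (len 10), cursors c1@1 c2@6 c3@9, authorship 1....2..3.
After op 2 (add_cursor(10)): buffer="dyijaddbdn" (len 10), cursors c1@1 c2@6 c3@9 c4@10, authorship 1....2..3.
After op 3 (insert('p')): buffer="dpyijadpdbdpnp" (len 14), cursors c1@2 c2@8 c3@12 c4@14, authorship 11....22..33.4
After op 4 (insert('y')): buffer="dpyyijadpydbdpynpy" (len 18), cursors c1@3 c2@10 c3@15 c4@18, authorship 111....222..333.44
After op 5 (insert('x')): buffer="dpyxyijadpyxdbdpyxnpyx" (len 22), cursors c1@4 c2@12 c3@18 c4@22, authorship 1111....2222..3333.444
Authorship (.=original, N=cursor N): 1 1 1 1 . . . . 2 2 2 2 . . 3 3 3 3 . 4 4 4
Index 20: author = 4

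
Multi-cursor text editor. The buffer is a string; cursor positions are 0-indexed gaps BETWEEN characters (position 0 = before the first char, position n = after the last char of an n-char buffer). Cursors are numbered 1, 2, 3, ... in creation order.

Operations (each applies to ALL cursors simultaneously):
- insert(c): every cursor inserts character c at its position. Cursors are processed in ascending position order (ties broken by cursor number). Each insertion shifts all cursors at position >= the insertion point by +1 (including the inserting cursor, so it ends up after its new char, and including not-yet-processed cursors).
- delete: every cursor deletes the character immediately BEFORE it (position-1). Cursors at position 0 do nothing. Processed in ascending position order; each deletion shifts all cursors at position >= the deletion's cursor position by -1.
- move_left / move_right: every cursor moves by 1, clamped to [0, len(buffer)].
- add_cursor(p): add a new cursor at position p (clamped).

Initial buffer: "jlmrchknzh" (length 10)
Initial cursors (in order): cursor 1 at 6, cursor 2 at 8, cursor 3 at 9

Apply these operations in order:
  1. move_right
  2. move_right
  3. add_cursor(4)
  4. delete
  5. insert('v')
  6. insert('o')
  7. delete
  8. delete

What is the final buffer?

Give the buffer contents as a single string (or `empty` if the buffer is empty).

After op 1 (move_right): buffer="jlmrchknzh" (len 10), cursors c1@7 c2@9 c3@10, authorship ..........
After op 2 (move_right): buffer="jlmrchknzh" (len 10), cursors c1@8 c2@10 c3@10, authorship ..........
After op 3 (add_cursor(4)): buffer="jlmrchknzh" (len 10), cursors c4@4 c1@8 c2@10 c3@10, authorship ..........
After op 4 (delete): buffer="jlmchk" (len 6), cursors c4@3 c1@6 c2@6 c3@6, authorship ......
After op 5 (insert('v')): buffer="jlmvchkvvv" (len 10), cursors c4@4 c1@10 c2@10 c3@10, authorship ...4...123
After op 6 (insert('o')): buffer="jlmvochkvvvooo" (len 14), cursors c4@5 c1@14 c2@14 c3@14, authorship ...44...123123
After op 7 (delete): buffer="jlmvchkvvv" (len 10), cursors c4@4 c1@10 c2@10 c3@10, authorship ...4...123
After op 8 (delete): buffer="jlmchk" (len 6), cursors c4@3 c1@6 c2@6 c3@6, authorship ......

Answer: jlmchk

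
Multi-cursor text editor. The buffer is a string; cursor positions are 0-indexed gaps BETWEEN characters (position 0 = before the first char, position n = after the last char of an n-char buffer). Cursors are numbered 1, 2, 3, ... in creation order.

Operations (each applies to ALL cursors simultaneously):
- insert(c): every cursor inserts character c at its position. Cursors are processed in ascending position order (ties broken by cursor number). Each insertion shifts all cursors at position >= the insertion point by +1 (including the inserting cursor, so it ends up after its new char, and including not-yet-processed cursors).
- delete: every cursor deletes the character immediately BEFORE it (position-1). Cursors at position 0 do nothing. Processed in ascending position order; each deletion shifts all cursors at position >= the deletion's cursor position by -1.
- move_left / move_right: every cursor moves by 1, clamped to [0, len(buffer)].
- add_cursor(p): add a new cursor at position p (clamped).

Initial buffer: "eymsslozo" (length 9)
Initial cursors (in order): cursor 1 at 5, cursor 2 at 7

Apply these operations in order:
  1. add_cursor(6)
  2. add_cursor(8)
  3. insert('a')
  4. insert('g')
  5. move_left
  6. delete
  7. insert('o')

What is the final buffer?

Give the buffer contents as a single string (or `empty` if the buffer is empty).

Answer: eymssoglogoogzogo

Derivation:
After op 1 (add_cursor(6)): buffer="eymsslozo" (len 9), cursors c1@5 c3@6 c2@7, authorship .........
After op 2 (add_cursor(8)): buffer="eymsslozo" (len 9), cursors c1@5 c3@6 c2@7 c4@8, authorship .........
After op 3 (insert('a')): buffer="eymssalaoazao" (len 13), cursors c1@6 c3@8 c2@10 c4@12, authorship .....1.3.2.4.
After op 4 (insert('g')): buffer="eymssaglagoagzago" (len 17), cursors c1@7 c3@10 c2@13 c4@16, authorship .....11.33.22.44.
After op 5 (move_left): buffer="eymssaglagoagzago" (len 17), cursors c1@6 c3@9 c2@12 c4@15, authorship .....11.33.22.44.
After op 6 (delete): buffer="eymssglgogzgo" (len 13), cursors c1@5 c3@7 c2@9 c4@11, authorship .....1.3.2.4.
After op 7 (insert('o')): buffer="eymssoglogoogzogo" (len 17), cursors c1@6 c3@9 c2@12 c4@15, authorship .....11.33.22.44.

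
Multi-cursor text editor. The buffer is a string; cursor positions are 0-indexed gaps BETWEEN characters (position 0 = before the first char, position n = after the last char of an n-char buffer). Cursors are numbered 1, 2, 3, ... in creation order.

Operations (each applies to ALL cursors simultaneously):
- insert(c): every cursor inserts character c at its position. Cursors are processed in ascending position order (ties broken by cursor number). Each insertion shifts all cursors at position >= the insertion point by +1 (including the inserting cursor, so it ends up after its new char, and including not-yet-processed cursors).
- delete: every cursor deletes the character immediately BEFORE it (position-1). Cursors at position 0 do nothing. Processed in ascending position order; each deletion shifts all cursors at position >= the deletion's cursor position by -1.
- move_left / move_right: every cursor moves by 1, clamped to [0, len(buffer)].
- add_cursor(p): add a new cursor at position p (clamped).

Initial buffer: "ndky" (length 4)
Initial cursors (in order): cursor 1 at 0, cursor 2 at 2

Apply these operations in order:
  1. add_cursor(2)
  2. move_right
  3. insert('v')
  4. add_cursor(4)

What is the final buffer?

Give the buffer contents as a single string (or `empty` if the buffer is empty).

Answer: nvdkvvy

Derivation:
After op 1 (add_cursor(2)): buffer="ndky" (len 4), cursors c1@0 c2@2 c3@2, authorship ....
After op 2 (move_right): buffer="ndky" (len 4), cursors c1@1 c2@3 c3@3, authorship ....
After op 3 (insert('v')): buffer="nvdkvvy" (len 7), cursors c1@2 c2@6 c3@6, authorship .1..23.
After op 4 (add_cursor(4)): buffer="nvdkvvy" (len 7), cursors c1@2 c4@4 c2@6 c3@6, authorship .1..23.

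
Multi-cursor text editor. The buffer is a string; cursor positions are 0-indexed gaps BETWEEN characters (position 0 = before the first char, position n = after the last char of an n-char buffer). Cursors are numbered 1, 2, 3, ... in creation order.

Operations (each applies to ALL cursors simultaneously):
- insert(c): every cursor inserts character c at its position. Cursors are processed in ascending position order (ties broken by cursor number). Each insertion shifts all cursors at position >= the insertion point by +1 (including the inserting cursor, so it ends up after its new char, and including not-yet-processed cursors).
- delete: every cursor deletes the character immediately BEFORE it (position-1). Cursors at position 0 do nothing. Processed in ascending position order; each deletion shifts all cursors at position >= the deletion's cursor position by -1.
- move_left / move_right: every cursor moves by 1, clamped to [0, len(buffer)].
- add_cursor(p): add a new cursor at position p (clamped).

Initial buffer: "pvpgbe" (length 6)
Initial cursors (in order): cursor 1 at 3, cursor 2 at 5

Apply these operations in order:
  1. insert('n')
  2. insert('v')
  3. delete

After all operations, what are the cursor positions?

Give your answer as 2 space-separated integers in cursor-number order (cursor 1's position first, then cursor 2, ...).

Answer: 4 7

Derivation:
After op 1 (insert('n')): buffer="pvpngbne" (len 8), cursors c1@4 c2@7, authorship ...1..2.
After op 2 (insert('v')): buffer="pvpnvgbnve" (len 10), cursors c1@5 c2@9, authorship ...11..22.
After op 3 (delete): buffer="pvpngbne" (len 8), cursors c1@4 c2@7, authorship ...1..2.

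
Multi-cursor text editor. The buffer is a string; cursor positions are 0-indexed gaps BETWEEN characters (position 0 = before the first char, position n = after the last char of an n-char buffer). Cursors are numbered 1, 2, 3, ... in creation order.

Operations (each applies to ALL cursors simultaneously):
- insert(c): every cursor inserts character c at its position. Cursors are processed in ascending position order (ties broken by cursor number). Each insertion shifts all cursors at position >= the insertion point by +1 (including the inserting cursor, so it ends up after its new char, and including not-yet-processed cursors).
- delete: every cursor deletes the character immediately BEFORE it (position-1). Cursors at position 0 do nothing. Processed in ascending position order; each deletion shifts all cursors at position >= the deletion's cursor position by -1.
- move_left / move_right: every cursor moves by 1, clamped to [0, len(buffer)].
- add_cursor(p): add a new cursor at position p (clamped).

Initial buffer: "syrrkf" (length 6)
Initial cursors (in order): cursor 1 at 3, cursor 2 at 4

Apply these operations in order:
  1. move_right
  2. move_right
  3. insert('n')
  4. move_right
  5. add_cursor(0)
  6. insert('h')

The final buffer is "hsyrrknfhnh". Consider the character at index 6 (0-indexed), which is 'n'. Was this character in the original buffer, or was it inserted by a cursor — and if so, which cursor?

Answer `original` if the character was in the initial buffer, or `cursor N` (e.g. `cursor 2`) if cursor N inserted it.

After op 1 (move_right): buffer="syrrkf" (len 6), cursors c1@4 c2@5, authorship ......
After op 2 (move_right): buffer="syrrkf" (len 6), cursors c1@5 c2@6, authorship ......
After op 3 (insert('n')): buffer="syrrknfn" (len 8), cursors c1@6 c2@8, authorship .....1.2
After op 4 (move_right): buffer="syrrknfn" (len 8), cursors c1@7 c2@8, authorship .....1.2
After op 5 (add_cursor(0)): buffer="syrrknfn" (len 8), cursors c3@0 c1@7 c2@8, authorship .....1.2
After op 6 (insert('h')): buffer="hsyrrknfhnh" (len 11), cursors c3@1 c1@9 c2@11, authorship 3.....1.122
Authorship (.=original, N=cursor N): 3 . . . . . 1 . 1 2 2
Index 6: author = 1

Answer: cursor 1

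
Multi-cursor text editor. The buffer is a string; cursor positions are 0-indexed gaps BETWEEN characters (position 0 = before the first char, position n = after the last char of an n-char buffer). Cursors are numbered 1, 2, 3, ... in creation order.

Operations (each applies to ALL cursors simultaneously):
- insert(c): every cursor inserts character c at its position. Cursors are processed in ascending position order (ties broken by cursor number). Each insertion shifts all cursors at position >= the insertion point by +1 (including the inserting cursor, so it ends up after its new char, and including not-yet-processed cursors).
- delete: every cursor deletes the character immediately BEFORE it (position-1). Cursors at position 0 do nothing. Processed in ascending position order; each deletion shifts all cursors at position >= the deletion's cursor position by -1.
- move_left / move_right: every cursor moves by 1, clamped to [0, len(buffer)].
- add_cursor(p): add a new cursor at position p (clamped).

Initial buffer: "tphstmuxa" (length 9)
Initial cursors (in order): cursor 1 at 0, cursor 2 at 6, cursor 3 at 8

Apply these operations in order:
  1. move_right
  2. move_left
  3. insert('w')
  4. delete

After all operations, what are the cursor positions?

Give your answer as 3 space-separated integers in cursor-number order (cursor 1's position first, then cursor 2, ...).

After op 1 (move_right): buffer="tphstmuxa" (len 9), cursors c1@1 c2@7 c3@9, authorship .........
After op 2 (move_left): buffer="tphstmuxa" (len 9), cursors c1@0 c2@6 c3@8, authorship .........
After op 3 (insert('w')): buffer="wtphstmwuxwa" (len 12), cursors c1@1 c2@8 c3@11, authorship 1......2..3.
After op 4 (delete): buffer="tphstmuxa" (len 9), cursors c1@0 c2@6 c3@8, authorship .........

Answer: 0 6 8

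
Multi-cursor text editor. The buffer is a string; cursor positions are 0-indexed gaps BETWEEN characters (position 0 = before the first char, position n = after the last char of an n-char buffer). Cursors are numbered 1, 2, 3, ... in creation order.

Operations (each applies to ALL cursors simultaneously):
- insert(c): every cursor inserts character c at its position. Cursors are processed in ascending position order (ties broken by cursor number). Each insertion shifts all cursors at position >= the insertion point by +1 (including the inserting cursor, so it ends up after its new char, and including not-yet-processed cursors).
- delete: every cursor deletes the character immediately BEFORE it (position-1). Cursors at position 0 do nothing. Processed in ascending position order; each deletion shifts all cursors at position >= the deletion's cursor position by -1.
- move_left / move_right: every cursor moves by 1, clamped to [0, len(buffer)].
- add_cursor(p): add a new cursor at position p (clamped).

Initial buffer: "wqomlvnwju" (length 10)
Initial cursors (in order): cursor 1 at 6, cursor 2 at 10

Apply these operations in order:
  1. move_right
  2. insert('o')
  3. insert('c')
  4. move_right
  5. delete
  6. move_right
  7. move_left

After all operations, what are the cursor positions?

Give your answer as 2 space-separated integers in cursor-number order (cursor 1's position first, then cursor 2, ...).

After op 1 (move_right): buffer="wqomlvnwju" (len 10), cursors c1@7 c2@10, authorship ..........
After op 2 (insert('o')): buffer="wqomlvnowjuo" (len 12), cursors c1@8 c2@12, authorship .......1...2
After op 3 (insert('c')): buffer="wqomlvnocwjuoc" (len 14), cursors c1@9 c2@14, authorship .......11...22
After op 4 (move_right): buffer="wqomlvnocwjuoc" (len 14), cursors c1@10 c2@14, authorship .......11...22
After op 5 (delete): buffer="wqomlvnocjuo" (len 12), cursors c1@9 c2@12, authorship .......11..2
After op 6 (move_right): buffer="wqomlvnocjuo" (len 12), cursors c1@10 c2@12, authorship .......11..2
After op 7 (move_left): buffer="wqomlvnocjuo" (len 12), cursors c1@9 c2@11, authorship .......11..2

Answer: 9 11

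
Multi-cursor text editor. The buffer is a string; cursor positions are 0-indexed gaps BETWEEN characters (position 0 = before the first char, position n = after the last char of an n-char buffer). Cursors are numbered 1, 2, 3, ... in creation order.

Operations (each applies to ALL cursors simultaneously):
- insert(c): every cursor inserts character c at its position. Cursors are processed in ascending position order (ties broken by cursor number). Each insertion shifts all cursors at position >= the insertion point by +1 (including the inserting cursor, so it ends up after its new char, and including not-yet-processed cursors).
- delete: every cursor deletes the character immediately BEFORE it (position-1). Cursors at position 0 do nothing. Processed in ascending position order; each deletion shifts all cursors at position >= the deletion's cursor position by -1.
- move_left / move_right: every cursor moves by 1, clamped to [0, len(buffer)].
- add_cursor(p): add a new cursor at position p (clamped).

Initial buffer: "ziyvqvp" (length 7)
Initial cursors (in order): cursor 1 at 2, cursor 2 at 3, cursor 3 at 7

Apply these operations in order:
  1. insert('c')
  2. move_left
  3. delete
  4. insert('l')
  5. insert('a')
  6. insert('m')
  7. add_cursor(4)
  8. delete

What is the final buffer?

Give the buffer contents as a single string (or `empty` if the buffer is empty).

After op 1 (insert('c')): buffer="zicycvqvpc" (len 10), cursors c1@3 c2@5 c3@10, authorship ..1.2....3
After op 2 (move_left): buffer="zicycvqvpc" (len 10), cursors c1@2 c2@4 c3@9, authorship ..1.2....3
After op 3 (delete): buffer="zccvqvc" (len 7), cursors c1@1 c2@2 c3@6, authorship .12...3
After op 4 (insert('l')): buffer="zlclcvqvlc" (len 10), cursors c1@2 c2@4 c3@9, authorship .1122...33
After op 5 (insert('a')): buffer="zlaclacvqvlac" (len 13), cursors c1@3 c2@6 c3@12, authorship .111222...333
After op 6 (insert('m')): buffer="zlamclamcvqvlamc" (len 16), cursors c1@4 c2@8 c3@15, authorship .11112222...3333
After op 7 (add_cursor(4)): buffer="zlamclamcvqvlamc" (len 16), cursors c1@4 c4@4 c2@8 c3@15, authorship .11112222...3333
After op 8 (delete): buffer="zlclacvqvlac" (len 12), cursors c1@2 c4@2 c2@5 c3@11, authorship .11222...333

Answer: zlclacvqvlac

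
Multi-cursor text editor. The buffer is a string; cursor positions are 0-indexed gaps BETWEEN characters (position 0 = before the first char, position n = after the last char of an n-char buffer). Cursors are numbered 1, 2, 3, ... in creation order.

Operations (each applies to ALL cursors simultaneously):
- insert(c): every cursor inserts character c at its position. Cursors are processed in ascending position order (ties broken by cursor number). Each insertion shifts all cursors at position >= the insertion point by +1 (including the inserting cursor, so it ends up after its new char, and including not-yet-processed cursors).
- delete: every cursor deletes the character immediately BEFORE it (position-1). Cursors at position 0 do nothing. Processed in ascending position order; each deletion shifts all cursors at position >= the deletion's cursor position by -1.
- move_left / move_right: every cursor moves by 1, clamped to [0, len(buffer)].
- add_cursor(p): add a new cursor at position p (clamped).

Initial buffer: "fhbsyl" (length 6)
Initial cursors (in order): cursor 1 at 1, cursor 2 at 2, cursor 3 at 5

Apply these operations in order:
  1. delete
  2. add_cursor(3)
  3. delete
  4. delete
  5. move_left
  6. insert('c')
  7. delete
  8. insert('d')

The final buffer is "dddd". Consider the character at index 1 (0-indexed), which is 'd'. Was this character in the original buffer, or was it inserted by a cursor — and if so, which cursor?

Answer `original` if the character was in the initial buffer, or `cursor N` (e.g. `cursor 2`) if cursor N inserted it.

After op 1 (delete): buffer="bsl" (len 3), cursors c1@0 c2@0 c3@2, authorship ...
After op 2 (add_cursor(3)): buffer="bsl" (len 3), cursors c1@0 c2@0 c3@2 c4@3, authorship ...
After op 3 (delete): buffer="b" (len 1), cursors c1@0 c2@0 c3@1 c4@1, authorship .
After op 4 (delete): buffer="" (len 0), cursors c1@0 c2@0 c3@0 c4@0, authorship 
After op 5 (move_left): buffer="" (len 0), cursors c1@0 c2@0 c3@0 c4@0, authorship 
After op 6 (insert('c')): buffer="cccc" (len 4), cursors c1@4 c2@4 c3@4 c4@4, authorship 1234
After op 7 (delete): buffer="" (len 0), cursors c1@0 c2@0 c3@0 c4@0, authorship 
After op 8 (insert('d')): buffer="dddd" (len 4), cursors c1@4 c2@4 c3@4 c4@4, authorship 1234
Authorship (.=original, N=cursor N): 1 2 3 4
Index 1: author = 2

Answer: cursor 2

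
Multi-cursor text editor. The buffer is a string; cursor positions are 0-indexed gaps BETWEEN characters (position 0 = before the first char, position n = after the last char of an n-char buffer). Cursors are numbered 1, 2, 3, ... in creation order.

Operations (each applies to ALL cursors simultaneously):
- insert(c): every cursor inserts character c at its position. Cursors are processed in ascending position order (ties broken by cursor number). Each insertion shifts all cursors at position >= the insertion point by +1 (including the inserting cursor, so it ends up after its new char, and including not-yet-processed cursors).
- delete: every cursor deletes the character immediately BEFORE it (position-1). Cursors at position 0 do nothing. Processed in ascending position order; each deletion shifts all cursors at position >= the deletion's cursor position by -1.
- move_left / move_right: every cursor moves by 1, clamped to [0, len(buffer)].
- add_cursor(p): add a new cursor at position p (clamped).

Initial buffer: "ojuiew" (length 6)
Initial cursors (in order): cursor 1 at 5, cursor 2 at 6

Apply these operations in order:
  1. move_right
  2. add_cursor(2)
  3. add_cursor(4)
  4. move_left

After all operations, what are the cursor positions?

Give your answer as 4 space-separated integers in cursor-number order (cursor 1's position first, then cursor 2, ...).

Answer: 5 5 1 3

Derivation:
After op 1 (move_right): buffer="ojuiew" (len 6), cursors c1@6 c2@6, authorship ......
After op 2 (add_cursor(2)): buffer="ojuiew" (len 6), cursors c3@2 c1@6 c2@6, authorship ......
After op 3 (add_cursor(4)): buffer="ojuiew" (len 6), cursors c3@2 c4@4 c1@6 c2@6, authorship ......
After op 4 (move_left): buffer="ojuiew" (len 6), cursors c3@1 c4@3 c1@5 c2@5, authorship ......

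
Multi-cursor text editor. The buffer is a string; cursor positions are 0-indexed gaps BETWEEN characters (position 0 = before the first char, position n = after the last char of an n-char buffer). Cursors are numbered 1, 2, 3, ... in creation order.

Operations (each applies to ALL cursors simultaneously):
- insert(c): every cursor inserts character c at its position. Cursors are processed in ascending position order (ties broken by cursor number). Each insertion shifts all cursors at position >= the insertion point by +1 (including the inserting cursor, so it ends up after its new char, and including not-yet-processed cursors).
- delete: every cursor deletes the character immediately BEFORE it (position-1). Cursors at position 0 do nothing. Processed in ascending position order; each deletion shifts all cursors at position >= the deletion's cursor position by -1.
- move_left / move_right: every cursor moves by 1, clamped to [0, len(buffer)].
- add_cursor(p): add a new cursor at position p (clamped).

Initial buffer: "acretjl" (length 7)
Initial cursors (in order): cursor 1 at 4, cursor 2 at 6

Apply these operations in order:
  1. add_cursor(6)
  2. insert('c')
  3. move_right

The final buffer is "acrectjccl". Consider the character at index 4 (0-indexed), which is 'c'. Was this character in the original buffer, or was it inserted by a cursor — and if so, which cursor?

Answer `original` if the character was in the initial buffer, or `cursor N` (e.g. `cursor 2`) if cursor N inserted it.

After op 1 (add_cursor(6)): buffer="acretjl" (len 7), cursors c1@4 c2@6 c3@6, authorship .......
After op 2 (insert('c')): buffer="acrectjccl" (len 10), cursors c1@5 c2@9 c3@9, authorship ....1..23.
After op 3 (move_right): buffer="acrectjccl" (len 10), cursors c1@6 c2@10 c3@10, authorship ....1..23.
Authorship (.=original, N=cursor N): . . . . 1 . . 2 3 .
Index 4: author = 1

Answer: cursor 1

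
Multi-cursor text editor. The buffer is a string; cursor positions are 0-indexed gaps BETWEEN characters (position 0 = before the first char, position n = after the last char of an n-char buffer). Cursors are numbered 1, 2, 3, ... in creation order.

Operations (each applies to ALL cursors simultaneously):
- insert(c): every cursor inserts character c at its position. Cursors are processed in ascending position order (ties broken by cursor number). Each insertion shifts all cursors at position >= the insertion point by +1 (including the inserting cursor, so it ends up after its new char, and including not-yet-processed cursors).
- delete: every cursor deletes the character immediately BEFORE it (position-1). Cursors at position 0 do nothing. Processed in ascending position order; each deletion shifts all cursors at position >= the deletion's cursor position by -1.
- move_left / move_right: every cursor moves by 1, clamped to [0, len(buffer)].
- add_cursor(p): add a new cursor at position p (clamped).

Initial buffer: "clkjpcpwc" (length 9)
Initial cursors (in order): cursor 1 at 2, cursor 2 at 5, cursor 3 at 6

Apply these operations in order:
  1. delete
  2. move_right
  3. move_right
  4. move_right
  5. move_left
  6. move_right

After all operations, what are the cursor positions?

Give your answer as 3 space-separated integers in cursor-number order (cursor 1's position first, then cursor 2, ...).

Answer: 4 6 6

Derivation:
After op 1 (delete): buffer="ckjpwc" (len 6), cursors c1@1 c2@3 c3@3, authorship ......
After op 2 (move_right): buffer="ckjpwc" (len 6), cursors c1@2 c2@4 c3@4, authorship ......
After op 3 (move_right): buffer="ckjpwc" (len 6), cursors c1@3 c2@5 c3@5, authorship ......
After op 4 (move_right): buffer="ckjpwc" (len 6), cursors c1@4 c2@6 c3@6, authorship ......
After op 5 (move_left): buffer="ckjpwc" (len 6), cursors c1@3 c2@5 c3@5, authorship ......
After op 6 (move_right): buffer="ckjpwc" (len 6), cursors c1@4 c2@6 c3@6, authorship ......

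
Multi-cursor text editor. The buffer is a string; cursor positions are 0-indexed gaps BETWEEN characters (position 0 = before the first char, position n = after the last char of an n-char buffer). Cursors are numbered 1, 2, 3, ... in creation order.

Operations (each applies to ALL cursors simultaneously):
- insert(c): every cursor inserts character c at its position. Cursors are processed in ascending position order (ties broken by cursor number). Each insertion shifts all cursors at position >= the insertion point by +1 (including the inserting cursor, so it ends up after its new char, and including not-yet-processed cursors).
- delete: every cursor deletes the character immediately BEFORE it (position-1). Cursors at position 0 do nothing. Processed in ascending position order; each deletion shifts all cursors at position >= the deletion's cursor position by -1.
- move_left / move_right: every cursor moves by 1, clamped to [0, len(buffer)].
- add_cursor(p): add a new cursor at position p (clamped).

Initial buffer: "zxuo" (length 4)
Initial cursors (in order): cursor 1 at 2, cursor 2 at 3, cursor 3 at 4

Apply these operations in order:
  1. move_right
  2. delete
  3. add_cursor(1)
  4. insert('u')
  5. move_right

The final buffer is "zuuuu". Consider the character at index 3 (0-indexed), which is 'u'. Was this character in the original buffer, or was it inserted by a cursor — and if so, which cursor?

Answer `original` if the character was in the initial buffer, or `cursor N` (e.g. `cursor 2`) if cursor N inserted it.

Answer: cursor 3

Derivation:
After op 1 (move_right): buffer="zxuo" (len 4), cursors c1@3 c2@4 c3@4, authorship ....
After op 2 (delete): buffer="z" (len 1), cursors c1@1 c2@1 c3@1, authorship .
After op 3 (add_cursor(1)): buffer="z" (len 1), cursors c1@1 c2@1 c3@1 c4@1, authorship .
After op 4 (insert('u')): buffer="zuuuu" (len 5), cursors c1@5 c2@5 c3@5 c4@5, authorship .1234
After op 5 (move_right): buffer="zuuuu" (len 5), cursors c1@5 c2@5 c3@5 c4@5, authorship .1234
Authorship (.=original, N=cursor N): . 1 2 3 4
Index 3: author = 3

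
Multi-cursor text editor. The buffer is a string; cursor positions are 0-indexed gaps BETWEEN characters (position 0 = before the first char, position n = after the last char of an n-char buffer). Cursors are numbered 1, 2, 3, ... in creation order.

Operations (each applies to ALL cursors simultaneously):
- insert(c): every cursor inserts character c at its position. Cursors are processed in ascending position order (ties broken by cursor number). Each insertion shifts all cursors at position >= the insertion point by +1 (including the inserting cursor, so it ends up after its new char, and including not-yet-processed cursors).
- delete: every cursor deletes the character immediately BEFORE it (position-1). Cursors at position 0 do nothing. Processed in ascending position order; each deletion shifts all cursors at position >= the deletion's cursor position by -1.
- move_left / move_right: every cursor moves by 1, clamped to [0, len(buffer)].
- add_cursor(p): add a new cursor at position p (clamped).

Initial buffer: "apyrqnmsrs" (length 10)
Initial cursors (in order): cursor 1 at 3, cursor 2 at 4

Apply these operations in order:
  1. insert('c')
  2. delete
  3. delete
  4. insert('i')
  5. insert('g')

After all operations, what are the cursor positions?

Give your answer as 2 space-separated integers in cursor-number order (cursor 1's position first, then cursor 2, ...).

Answer: 6 6

Derivation:
After op 1 (insert('c')): buffer="apycrcqnmsrs" (len 12), cursors c1@4 c2@6, authorship ...1.2......
After op 2 (delete): buffer="apyrqnmsrs" (len 10), cursors c1@3 c2@4, authorship ..........
After op 3 (delete): buffer="apqnmsrs" (len 8), cursors c1@2 c2@2, authorship ........
After op 4 (insert('i')): buffer="apiiqnmsrs" (len 10), cursors c1@4 c2@4, authorship ..12......
After op 5 (insert('g')): buffer="apiiggqnmsrs" (len 12), cursors c1@6 c2@6, authorship ..1212......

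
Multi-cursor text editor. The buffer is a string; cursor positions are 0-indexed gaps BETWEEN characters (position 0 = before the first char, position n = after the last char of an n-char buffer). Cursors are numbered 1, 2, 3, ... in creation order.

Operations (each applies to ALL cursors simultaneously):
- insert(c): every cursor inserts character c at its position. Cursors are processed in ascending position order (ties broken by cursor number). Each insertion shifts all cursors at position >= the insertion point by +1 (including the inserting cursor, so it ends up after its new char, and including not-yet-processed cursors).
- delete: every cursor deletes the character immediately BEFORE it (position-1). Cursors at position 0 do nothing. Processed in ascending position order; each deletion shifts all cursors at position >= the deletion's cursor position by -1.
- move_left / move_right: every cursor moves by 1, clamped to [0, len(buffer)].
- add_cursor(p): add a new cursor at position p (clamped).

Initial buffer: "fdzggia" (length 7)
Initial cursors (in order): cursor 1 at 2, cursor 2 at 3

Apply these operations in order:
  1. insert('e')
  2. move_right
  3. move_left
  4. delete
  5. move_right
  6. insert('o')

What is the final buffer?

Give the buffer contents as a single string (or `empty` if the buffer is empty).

Answer: fdzogogia

Derivation:
After op 1 (insert('e')): buffer="fdezeggia" (len 9), cursors c1@3 c2@5, authorship ..1.2....
After op 2 (move_right): buffer="fdezeggia" (len 9), cursors c1@4 c2@6, authorship ..1.2....
After op 3 (move_left): buffer="fdezeggia" (len 9), cursors c1@3 c2@5, authorship ..1.2....
After op 4 (delete): buffer="fdzggia" (len 7), cursors c1@2 c2@3, authorship .......
After op 5 (move_right): buffer="fdzggia" (len 7), cursors c1@3 c2@4, authorship .......
After op 6 (insert('o')): buffer="fdzogogia" (len 9), cursors c1@4 c2@6, authorship ...1.2...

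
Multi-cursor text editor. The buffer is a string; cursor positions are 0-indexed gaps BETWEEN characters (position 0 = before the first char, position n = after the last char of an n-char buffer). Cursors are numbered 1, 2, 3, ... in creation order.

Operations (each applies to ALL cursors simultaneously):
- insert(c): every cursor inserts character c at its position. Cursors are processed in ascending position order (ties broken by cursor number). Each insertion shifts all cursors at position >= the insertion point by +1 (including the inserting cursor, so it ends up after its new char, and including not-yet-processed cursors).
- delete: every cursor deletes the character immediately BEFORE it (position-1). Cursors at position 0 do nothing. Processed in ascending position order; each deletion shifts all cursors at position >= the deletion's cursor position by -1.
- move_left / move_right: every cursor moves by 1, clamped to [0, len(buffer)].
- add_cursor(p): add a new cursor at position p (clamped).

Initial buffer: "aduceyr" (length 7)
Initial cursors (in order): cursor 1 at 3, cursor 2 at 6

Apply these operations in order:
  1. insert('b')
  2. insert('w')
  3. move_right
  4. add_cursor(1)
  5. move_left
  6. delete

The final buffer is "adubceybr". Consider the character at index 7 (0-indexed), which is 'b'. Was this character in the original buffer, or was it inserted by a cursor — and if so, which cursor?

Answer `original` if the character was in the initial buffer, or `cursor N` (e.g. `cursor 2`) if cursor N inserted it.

Answer: cursor 2

Derivation:
After op 1 (insert('b')): buffer="adubceybr" (len 9), cursors c1@4 c2@8, authorship ...1...2.
After op 2 (insert('w')): buffer="adubwceybwr" (len 11), cursors c1@5 c2@10, authorship ...11...22.
After op 3 (move_right): buffer="adubwceybwr" (len 11), cursors c1@6 c2@11, authorship ...11...22.
After op 4 (add_cursor(1)): buffer="adubwceybwr" (len 11), cursors c3@1 c1@6 c2@11, authorship ...11...22.
After op 5 (move_left): buffer="adubwceybwr" (len 11), cursors c3@0 c1@5 c2@10, authorship ...11...22.
After op 6 (delete): buffer="adubceybr" (len 9), cursors c3@0 c1@4 c2@8, authorship ...1...2.
Authorship (.=original, N=cursor N): . . . 1 . . . 2 .
Index 7: author = 2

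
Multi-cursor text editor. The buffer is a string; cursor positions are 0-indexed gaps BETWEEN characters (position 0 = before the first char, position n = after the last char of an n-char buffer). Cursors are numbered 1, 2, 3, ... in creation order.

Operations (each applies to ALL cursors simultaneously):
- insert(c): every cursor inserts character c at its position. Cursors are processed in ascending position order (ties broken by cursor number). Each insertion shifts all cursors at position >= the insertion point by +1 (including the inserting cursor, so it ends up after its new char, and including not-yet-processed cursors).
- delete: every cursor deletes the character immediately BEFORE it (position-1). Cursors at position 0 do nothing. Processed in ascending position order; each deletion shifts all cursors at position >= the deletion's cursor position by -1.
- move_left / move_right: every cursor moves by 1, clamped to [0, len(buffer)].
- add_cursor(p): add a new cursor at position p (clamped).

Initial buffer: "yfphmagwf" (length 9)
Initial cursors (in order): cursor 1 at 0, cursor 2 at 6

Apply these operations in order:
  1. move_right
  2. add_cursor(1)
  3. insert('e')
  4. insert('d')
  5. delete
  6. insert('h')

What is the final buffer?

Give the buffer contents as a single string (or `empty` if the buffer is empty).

After op 1 (move_right): buffer="yfphmagwf" (len 9), cursors c1@1 c2@7, authorship .........
After op 2 (add_cursor(1)): buffer="yfphmagwf" (len 9), cursors c1@1 c3@1 c2@7, authorship .........
After op 3 (insert('e')): buffer="yeefphmagewf" (len 12), cursors c1@3 c3@3 c2@10, authorship .13......2..
After op 4 (insert('d')): buffer="yeeddfphmagedwf" (len 15), cursors c1@5 c3@5 c2@13, authorship .1313......22..
After op 5 (delete): buffer="yeefphmagewf" (len 12), cursors c1@3 c3@3 c2@10, authorship .13......2..
After op 6 (insert('h')): buffer="yeehhfphmagehwf" (len 15), cursors c1@5 c3@5 c2@13, authorship .1313......22..

Answer: yeehhfphmagehwf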